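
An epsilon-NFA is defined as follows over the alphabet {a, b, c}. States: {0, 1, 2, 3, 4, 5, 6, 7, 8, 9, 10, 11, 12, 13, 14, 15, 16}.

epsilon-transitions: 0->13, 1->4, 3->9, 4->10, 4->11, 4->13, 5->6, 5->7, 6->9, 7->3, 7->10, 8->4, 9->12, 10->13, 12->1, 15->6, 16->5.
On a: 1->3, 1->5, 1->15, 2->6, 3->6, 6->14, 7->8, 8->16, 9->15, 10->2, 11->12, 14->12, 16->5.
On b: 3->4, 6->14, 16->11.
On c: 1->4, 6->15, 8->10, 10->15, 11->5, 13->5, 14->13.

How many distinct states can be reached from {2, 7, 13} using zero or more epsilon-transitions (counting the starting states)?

10

Start with {2, 7, 13}.
From 7 via epsilon: add 3, 10.
From 3 via epsilon: add 9.
From 9 via epsilon: add 12.
From 12 via epsilon: add 1.
From 1 via epsilon: add 4.
From 4 via epsilon: add 11.
epsilon-closure = {1, 2, 3, 4, 7, 9, 10, 11, 12, 13}, which has 10 states.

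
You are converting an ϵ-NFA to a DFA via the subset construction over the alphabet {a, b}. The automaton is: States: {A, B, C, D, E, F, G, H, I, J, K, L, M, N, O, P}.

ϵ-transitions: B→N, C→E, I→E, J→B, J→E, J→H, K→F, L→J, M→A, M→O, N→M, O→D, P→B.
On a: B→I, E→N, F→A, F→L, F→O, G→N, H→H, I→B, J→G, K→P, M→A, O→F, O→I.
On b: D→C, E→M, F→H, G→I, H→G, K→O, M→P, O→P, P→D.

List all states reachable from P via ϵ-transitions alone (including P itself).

Start with {P}.
From P via ϵ: add B.
From B via ϵ: add N.
From N via ϵ: add M.
From M via ϵ: add A, O.
From O via ϵ: add D.
No new states can be added; the closed set is {A, B, D, M, N, O, P}.

{A, B, D, M, N, O, P}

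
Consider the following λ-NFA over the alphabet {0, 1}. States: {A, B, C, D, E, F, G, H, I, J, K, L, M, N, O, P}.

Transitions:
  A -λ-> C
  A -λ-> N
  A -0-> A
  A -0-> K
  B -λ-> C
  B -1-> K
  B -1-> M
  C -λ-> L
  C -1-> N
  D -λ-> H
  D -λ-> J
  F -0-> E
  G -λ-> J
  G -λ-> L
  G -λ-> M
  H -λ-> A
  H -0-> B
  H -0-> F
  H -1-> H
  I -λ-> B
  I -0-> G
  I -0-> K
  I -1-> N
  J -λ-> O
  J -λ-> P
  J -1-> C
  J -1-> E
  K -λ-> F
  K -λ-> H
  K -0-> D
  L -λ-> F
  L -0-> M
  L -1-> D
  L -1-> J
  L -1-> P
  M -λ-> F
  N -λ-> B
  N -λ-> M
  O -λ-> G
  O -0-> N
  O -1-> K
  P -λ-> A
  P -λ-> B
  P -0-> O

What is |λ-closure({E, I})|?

Start with {E, I}.
From I via λ: add B.
From B via λ: add C.
From C via λ: add L.
From L via λ: add F.
λ-closure = {B, C, E, F, I, L}, which has 6 states.

6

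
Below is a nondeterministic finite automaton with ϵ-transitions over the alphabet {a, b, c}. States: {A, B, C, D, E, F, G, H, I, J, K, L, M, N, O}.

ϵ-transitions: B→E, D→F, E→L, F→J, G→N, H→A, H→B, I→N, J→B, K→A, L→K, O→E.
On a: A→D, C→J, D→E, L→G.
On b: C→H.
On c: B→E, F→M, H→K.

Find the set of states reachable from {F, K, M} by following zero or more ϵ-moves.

Start with {F, K, M}.
From F via ϵ: add J.
From K via ϵ: add A.
From J via ϵ: add B.
From B via ϵ: add E.
From E via ϵ: add L.
No new states can be added; the closed set is {A, B, E, F, J, K, L, M}.

{A, B, E, F, J, K, L, M}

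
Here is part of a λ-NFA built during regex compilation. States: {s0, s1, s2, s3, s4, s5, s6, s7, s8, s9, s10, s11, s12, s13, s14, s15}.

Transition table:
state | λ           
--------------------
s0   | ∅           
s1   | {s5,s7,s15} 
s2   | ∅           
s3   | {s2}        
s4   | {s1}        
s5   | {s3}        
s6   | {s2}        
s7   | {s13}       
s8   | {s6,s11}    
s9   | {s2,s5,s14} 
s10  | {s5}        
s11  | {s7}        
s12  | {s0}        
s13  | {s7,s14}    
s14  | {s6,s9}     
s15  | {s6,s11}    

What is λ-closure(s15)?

{s2, s3, s5, s6, s7, s9, s11, s13, s14, s15}

Start with {s15}.
From s15 via λ: add s6, s11.
From s6 via λ: add s2.
From s11 via λ: add s7.
From s7 via λ: add s13.
From s13 via λ: add s14.
From s14 via λ: add s9.
From s9 via λ: add s5.
From s5 via λ: add s3.
No new states can be added; the closed set is {s2, s3, s5, s6, s7, s9, s11, s13, s14, s15}.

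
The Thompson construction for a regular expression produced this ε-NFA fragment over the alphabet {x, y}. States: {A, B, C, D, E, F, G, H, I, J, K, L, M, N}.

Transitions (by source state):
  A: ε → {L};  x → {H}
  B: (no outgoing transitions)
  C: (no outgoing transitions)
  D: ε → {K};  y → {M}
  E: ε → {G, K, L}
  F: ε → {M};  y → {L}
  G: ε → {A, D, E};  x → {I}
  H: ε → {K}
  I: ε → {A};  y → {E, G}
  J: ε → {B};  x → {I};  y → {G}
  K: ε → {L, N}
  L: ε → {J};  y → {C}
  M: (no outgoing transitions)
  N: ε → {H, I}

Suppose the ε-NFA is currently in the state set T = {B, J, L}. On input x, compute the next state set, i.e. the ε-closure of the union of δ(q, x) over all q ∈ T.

J on x → {I}.
No x-transition from B, L.
Union after reading x: {I}.
Now take the ε-closure:
From I via ε: add A.
From A via ε: add L.
From L via ε: add J.
From J via ε: add B.
No new states can be added; the closed set is {A, B, I, J, L}.

{A, B, I, J, L}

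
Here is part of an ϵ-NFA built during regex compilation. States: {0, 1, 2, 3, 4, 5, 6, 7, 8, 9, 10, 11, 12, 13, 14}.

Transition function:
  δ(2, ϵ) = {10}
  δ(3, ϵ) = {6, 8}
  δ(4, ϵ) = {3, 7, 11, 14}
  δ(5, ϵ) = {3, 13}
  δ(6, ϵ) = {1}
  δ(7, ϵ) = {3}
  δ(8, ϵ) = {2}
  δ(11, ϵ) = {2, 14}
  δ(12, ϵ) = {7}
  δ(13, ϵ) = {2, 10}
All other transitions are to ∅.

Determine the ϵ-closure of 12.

Start with {12}.
From 12 via ϵ: add 7.
From 7 via ϵ: add 3.
From 3 via ϵ: add 6, 8.
From 6 via ϵ: add 1.
From 8 via ϵ: add 2.
From 2 via ϵ: add 10.
No new states can be added; the closed set is {1, 2, 3, 6, 7, 8, 10, 12}.

{1, 2, 3, 6, 7, 8, 10, 12}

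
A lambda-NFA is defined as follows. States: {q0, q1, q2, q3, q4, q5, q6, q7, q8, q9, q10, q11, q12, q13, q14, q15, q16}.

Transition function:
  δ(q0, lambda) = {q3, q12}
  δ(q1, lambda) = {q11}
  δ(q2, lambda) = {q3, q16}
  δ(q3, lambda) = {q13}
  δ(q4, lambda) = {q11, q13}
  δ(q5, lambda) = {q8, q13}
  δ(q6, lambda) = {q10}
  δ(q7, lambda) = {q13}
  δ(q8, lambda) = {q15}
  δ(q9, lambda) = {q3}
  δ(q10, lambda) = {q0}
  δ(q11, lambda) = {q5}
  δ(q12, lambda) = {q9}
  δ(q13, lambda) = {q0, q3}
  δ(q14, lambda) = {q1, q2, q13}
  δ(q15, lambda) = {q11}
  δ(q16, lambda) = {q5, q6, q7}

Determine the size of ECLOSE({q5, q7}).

10

Start with {q5, q7}.
From q5 via lambda: add q8, q13.
From q8 via lambda: add q15.
From q13 via lambda: add q0, q3.
From q0 via lambda: add q12.
From q15 via lambda: add q11.
From q12 via lambda: add q9.
lambda-closure = {q0, q3, q5, q7, q8, q9, q11, q12, q13, q15}, which has 10 states.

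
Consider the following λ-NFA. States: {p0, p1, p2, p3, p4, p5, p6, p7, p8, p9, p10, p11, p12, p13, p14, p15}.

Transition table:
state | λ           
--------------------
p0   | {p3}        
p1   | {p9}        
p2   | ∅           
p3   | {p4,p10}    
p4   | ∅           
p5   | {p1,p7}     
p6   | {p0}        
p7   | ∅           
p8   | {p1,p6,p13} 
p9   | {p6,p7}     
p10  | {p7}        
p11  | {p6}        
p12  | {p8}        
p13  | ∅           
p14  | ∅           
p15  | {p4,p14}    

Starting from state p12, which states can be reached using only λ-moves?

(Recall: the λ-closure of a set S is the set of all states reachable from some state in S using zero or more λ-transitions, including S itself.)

{p0, p1, p3, p4, p6, p7, p8, p9, p10, p12, p13}

Start with {p12}.
From p12 via λ: add p8.
From p8 via λ: add p1, p6, p13.
From p1 via λ: add p9.
From p6 via λ: add p0.
From p0 via λ: add p3.
From p9 via λ: add p7.
From p3 via λ: add p4, p10.
No new states can be added; the closed set is {p0, p1, p3, p4, p6, p7, p8, p9, p10, p12, p13}.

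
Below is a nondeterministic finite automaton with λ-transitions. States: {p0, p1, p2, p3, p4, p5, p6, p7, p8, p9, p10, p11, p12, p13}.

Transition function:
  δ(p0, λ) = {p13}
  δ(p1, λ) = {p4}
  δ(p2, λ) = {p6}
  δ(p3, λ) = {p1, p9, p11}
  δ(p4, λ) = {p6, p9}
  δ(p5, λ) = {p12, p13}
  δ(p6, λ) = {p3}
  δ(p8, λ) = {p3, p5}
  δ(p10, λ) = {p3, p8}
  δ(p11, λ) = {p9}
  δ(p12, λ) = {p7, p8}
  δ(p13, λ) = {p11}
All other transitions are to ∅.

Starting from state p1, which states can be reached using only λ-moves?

{p1, p3, p4, p6, p9, p11}

Start with {p1}.
From p1 via λ: add p4.
From p4 via λ: add p6, p9.
From p6 via λ: add p3.
From p3 via λ: add p11.
No new states can be added; the closed set is {p1, p3, p4, p6, p9, p11}.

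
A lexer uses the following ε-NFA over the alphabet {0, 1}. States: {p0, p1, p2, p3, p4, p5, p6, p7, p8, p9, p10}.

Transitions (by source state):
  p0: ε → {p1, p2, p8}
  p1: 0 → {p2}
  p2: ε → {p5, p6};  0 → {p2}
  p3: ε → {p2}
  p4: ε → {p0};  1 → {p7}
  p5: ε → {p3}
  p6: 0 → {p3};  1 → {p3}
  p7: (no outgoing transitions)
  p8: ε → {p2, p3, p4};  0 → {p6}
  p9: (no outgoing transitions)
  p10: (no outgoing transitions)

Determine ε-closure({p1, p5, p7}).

{p1, p2, p3, p5, p6, p7}

Start with {p1, p5, p7}.
From p5 via ε: add p3.
From p3 via ε: add p2.
From p2 via ε: add p6.
No new states can be added; the closed set is {p1, p2, p3, p5, p6, p7}.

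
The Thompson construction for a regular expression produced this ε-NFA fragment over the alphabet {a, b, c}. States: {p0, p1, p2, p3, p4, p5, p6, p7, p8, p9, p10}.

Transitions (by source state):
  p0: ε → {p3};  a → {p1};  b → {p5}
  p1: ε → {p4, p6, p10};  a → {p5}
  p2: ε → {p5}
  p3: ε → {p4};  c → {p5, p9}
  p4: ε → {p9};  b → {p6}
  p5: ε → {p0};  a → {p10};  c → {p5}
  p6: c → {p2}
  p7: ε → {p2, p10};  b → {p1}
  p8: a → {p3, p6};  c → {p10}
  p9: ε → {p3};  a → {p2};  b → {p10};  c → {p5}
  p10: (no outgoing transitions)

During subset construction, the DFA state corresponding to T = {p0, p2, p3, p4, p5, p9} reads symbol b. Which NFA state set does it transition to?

p0 on b → {p5}.
p4 on b → {p6}.
p9 on b → {p10}.
No b-transition from p2, p3, p5.
Union after reading b: {p5, p6, p10}.
Now take the ε-closure:
From p5 via ε: add p0.
From p0 via ε: add p3.
From p3 via ε: add p4.
From p4 via ε: add p9.
No new states can be added; the closed set is {p0, p3, p4, p5, p6, p9, p10}.

{p0, p3, p4, p5, p6, p9, p10}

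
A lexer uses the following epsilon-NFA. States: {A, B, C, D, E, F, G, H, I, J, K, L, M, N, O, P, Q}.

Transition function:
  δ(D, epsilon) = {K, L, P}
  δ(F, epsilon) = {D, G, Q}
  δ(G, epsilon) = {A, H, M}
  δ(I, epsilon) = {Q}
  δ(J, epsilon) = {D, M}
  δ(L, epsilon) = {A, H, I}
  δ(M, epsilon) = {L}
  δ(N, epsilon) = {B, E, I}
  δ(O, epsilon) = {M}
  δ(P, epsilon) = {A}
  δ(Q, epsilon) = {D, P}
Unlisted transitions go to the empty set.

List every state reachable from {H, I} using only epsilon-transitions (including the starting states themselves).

{A, D, H, I, K, L, P, Q}

Start with {H, I}.
From I via epsilon: add Q.
From Q via epsilon: add D, P.
From D via epsilon: add K, L.
From P via epsilon: add A.
No new states can be added; the closed set is {A, D, H, I, K, L, P, Q}.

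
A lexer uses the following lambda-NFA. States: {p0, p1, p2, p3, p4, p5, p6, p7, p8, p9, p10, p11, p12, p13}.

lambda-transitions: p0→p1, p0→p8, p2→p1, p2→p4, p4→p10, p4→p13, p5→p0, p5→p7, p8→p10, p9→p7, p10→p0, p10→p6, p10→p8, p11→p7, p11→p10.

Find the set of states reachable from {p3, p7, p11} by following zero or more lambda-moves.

{p0, p1, p3, p6, p7, p8, p10, p11}

Start with {p3, p7, p11}.
From p11 via lambda: add p10.
From p10 via lambda: add p0, p6, p8.
From p0 via lambda: add p1.
No new states can be added; the closed set is {p0, p1, p3, p6, p7, p8, p10, p11}.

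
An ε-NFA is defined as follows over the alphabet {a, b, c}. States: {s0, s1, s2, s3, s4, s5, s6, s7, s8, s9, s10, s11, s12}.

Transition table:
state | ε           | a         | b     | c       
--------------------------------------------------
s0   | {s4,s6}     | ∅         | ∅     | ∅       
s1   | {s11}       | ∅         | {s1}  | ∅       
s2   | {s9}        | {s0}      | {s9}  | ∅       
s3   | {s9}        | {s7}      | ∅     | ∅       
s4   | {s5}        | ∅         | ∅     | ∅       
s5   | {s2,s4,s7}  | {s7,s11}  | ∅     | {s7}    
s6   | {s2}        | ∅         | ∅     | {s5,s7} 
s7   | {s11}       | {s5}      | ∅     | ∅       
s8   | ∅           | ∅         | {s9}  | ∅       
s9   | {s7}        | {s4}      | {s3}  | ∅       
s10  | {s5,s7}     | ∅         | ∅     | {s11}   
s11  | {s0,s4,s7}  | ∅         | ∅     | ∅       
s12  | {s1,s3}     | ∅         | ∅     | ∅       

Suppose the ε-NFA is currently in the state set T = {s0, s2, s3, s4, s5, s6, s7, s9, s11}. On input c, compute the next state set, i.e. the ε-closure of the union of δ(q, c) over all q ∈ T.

s5 on c → {s7}.
s6 on c → {s5, s7}.
No c-transition from s0, s2, s3, s4, s7, s9, s11.
Union after reading c: {s5, s7}.
Now take the ε-closure:
From s5 via ε: add s2, s4.
From s7 via ε: add s11.
From s2 via ε: add s9.
From s11 via ε: add s0.
From s0 via ε: add s6.
No new states can be added; the closed set is {s0, s2, s4, s5, s6, s7, s9, s11}.

{s0, s2, s4, s5, s6, s7, s9, s11}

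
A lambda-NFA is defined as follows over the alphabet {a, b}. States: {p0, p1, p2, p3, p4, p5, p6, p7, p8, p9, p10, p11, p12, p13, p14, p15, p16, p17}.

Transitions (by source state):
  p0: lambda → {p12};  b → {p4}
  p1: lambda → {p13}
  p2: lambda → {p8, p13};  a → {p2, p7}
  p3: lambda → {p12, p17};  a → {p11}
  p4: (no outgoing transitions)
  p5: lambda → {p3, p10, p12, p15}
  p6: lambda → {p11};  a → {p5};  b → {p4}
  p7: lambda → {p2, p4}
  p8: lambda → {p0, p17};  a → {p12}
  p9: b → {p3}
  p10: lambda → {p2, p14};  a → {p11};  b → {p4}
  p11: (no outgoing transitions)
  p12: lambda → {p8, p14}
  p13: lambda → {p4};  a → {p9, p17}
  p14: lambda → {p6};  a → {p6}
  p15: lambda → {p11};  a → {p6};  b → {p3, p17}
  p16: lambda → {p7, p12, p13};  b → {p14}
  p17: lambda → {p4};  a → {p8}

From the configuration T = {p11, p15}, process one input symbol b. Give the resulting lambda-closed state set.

{p0, p3, p4, p6, p8, p11, p12, p14, p17}

p15 on b → {p3, p17}.
No b-transition from p11.
Union after reading b: {p3, p17}.
Now take the lambda-closure:
From p3 via lambda: add p12.
From p17 via lambda: add p4.
From p12 via lambda: add p8, p14.
From p8 via lambda: add p0.
From p14 via lambda: add p6.
From p6 via lambda: add p11.
No new states can be added; the closed set is {p0, p3, p4, p6, p8, p11, p12, p14, p17}.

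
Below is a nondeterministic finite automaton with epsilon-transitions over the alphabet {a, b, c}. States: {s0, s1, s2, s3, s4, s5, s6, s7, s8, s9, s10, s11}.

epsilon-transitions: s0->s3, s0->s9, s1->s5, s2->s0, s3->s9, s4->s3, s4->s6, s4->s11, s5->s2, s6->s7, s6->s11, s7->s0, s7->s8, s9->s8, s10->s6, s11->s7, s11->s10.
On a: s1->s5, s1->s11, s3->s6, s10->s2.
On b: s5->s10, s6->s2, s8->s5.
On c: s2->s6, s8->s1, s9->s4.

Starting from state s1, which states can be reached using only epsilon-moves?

Start with {s1}.
From s1 via epsilon: add s5.
From s5 via epsilon: add s2.
From s2 via epsilon: add s0.
From s0 via epsilon: add s3, s9.
From s9 via epsilon: add s8.
No new states can be added; the closed set is {s0, s1, s2, s3, s5, s8, s9}.

{s0, s1, s2, s3, s5, s8, s9}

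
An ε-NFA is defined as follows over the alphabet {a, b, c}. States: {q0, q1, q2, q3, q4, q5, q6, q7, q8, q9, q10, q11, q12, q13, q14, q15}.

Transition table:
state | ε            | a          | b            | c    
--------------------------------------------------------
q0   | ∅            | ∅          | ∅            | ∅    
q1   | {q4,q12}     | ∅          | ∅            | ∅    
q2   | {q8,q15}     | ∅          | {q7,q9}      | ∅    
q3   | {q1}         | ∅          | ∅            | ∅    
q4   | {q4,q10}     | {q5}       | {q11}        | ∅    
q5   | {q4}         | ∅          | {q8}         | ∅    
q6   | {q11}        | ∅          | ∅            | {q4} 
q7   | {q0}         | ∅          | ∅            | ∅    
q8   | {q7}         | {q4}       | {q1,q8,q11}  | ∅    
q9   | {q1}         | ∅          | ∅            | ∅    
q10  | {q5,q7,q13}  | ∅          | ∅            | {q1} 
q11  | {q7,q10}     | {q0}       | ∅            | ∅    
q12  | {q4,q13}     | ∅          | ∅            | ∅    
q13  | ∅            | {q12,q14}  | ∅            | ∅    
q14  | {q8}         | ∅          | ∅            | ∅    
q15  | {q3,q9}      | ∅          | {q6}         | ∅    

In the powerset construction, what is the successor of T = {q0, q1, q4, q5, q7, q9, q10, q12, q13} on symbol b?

{q0, q4, q5, q7, q8, q10, q11, q13}

q4 on b → {q11}.
q5 on b → {q8}.
No b-transition from q0, q1, q7, q9, q10, q12, q13.
Union after reading b: {q8, q11}.
Now take the ε-closure:
From q8 via ε: add q7.
From q11 via ε: add q10.
From q7 via ε: add q0.
From q10 via ε: add q5, q13.
From q5 via ε: add q4.
No new states can be added; the closed set is {q0, q4, q5, q7, q8, q10, q11, q13}.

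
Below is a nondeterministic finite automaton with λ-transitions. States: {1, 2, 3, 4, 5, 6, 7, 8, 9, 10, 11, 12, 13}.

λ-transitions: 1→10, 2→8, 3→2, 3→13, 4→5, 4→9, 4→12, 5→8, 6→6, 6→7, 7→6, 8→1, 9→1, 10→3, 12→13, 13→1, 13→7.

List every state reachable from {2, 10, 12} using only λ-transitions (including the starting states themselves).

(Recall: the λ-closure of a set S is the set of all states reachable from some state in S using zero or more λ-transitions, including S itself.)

Start with {2, 10, 12}.
From 2 via λ: add 8.
From 10 via λ: add 3.
From 12 via λ: add 13.
From 8 via λ: add 1.
From 13 via λ: add 7.
From 7 via λ: add 6.
No new states can be added; the closed set is {1, 2, 3, 6, 7, 8, 10, 12, 13}.

{1, 2, 3, 6, 7, 8, 10, 12, 13}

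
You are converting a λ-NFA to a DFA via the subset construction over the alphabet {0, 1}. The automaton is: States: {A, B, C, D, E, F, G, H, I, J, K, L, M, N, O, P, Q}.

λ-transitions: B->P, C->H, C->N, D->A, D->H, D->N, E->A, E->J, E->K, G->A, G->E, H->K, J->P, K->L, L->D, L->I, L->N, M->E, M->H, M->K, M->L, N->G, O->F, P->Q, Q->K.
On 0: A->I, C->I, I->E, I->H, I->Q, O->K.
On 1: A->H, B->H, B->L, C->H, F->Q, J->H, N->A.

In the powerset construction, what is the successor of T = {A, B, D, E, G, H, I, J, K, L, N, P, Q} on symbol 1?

{A, D, E, G, H, I, J, K, L, N, P, Q}

A on 1 → {H}.
B on 1 → {H, L}.
J on 1 → {H}.
N on 1 → {A}.
No 1-transition from D, E, G, H, I, K, L, P, Q.
Union after reading 1: {A, H, L}.
Now take the λ-closure:
From H via λ: add K.
From L via λ: add D, I, N.
From N via λ: add G.
From G via λ: add E.
From E via λ: add J.
From J via λ: add P.
From P via λ: add Q.
No new states can be added; the closed set is {A, D, E, G, H, I, J, K, L, N, P, Q}.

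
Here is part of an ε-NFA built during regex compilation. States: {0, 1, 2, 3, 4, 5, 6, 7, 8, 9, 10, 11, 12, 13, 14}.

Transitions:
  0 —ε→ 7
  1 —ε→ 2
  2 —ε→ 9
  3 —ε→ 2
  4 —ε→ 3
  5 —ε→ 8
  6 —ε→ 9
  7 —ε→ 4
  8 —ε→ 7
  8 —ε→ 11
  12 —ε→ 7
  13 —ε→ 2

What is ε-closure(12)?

{2, 3, 4, 7, 9, 12}

Start with {12}.
From 12 via ε: add 7.
From 7 via ε: add 4.
From 4 via ε: add 3.
From 3 via ε: add 2.
From 2 via ε: add 9.
No new states can be added; the closed set is {2, 3, 4, 7, 9, 12}.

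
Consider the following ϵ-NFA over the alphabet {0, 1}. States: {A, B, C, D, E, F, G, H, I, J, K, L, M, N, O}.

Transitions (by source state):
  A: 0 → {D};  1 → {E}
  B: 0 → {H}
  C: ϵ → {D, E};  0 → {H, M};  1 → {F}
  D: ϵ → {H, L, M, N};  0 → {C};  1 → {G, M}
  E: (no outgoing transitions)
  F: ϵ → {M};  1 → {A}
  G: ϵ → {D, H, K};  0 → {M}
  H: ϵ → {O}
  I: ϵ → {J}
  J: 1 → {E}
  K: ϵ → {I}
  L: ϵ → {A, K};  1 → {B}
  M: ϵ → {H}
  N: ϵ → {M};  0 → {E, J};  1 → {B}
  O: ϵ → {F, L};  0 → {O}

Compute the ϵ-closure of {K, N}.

Start with {K, N}.
From K via ϵ: add I.
From N via ϵ: add M.
From I via ϵ: add J.
From M via ϵ: add H.
From H via ϵ: add O.
From O via ϵ: add F, L.
From L via ϵ: add A.
No new states can be added; the closed set is {A, F, H, I, J, K, L, M, N, O}.

{A, F, H, I, J, K, L, M, N, O}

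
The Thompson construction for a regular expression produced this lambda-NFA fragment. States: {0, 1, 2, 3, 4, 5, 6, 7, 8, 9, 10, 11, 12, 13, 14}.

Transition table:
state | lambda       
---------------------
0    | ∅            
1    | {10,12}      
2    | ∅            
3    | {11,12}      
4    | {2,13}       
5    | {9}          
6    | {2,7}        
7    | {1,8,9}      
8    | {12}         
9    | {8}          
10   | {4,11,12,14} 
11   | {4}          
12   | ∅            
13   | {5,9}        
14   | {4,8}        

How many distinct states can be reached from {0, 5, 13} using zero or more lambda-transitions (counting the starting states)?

6

Start with {0, 5, 13}.
From 5 via lambda: add 9.
From 9 via lambda: add 8.
From 8 via lambda: add 12.
lambda-closure = {0, 5, 8, 9, 12, 13}, which has 6 states.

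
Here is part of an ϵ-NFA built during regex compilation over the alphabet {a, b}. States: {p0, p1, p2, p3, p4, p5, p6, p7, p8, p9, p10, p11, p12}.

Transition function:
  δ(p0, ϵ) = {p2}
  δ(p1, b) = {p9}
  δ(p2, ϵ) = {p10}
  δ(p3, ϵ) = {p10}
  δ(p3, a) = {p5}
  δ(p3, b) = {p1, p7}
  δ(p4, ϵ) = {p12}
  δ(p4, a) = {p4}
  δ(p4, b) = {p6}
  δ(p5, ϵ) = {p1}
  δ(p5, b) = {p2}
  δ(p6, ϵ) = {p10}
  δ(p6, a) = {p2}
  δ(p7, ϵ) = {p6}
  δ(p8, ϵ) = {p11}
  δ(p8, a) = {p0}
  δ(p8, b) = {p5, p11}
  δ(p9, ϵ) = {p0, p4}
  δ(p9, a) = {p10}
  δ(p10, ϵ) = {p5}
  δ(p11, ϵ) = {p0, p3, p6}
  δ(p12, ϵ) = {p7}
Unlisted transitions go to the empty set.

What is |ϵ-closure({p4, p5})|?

7

Start with {p4, p5}.
From p4 via ϵ: add p12.
From p5 via ϵ: add p1.
From p12 via ϵ: add p7.
From p7 via ϵ: add p6.
From p6 via ϵ: add p10.
ϵ-closure = {p1, p4, p5, p6, p7, p10, p12}, which has 7 states.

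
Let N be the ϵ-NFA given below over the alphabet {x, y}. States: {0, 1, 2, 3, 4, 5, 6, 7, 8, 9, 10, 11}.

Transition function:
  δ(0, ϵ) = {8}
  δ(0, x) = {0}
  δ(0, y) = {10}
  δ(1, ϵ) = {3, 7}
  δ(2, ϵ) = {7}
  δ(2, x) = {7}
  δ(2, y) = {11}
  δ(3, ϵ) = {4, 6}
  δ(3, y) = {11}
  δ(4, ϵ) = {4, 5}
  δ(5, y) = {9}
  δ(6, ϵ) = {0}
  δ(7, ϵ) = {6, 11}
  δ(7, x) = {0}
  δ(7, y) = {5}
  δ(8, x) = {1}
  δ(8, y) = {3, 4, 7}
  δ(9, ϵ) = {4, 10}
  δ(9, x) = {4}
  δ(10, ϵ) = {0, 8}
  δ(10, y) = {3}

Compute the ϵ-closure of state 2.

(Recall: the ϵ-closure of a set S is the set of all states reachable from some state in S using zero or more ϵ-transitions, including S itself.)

{0, 2, 6, 7, 8, 11}

Start with {2}.
From 2 via ϵ: add 7.
From 7 via ϵ: add 6, 11.
From 6 via ϵ: add 0.
From 0 via ϵ: add 8.
No new states can be added; the closed set is {0, 2, 6, 7, 8, 11}.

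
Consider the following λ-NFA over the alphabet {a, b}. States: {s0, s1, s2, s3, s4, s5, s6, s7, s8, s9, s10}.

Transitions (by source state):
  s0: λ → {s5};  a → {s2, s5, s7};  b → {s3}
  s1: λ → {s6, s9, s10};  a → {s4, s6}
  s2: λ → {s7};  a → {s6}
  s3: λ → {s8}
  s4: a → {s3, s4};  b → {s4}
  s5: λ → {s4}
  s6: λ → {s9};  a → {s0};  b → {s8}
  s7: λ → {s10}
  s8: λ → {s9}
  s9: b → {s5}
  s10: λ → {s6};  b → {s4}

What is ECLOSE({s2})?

{s2, s6, s7, s9, s10}

Start with {s2}.
From s2 via λ: add s7.
From s7 via λ: add s10.
From s10 via λ: add s6.
From s6 via λ: add s9.
No new states can be added; the closed set is {s2, s6, s7, s9, s10}.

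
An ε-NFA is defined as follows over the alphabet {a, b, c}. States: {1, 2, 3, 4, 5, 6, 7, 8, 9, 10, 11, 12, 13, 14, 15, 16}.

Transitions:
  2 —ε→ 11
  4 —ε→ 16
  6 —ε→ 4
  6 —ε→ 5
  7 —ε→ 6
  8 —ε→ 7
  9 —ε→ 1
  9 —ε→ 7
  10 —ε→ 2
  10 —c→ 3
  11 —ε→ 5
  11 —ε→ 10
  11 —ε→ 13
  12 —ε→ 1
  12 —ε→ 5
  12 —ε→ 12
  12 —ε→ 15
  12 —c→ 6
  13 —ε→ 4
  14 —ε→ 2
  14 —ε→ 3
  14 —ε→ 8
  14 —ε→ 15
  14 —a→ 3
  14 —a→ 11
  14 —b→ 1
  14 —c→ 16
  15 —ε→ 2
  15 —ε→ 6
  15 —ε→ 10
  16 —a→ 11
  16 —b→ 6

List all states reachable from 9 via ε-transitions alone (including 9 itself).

{1, 4, 5, 6, 7, 9, 16}

Start with {9}.
From 9 via ε: add 1, 7.
From 7 via ε: add 6.
From 6 via ε: add 4, 5.
From 4 via ε: add 16.
No new states can be added; the closed set is {1, 4, 5, 6, 7, 9, 16}.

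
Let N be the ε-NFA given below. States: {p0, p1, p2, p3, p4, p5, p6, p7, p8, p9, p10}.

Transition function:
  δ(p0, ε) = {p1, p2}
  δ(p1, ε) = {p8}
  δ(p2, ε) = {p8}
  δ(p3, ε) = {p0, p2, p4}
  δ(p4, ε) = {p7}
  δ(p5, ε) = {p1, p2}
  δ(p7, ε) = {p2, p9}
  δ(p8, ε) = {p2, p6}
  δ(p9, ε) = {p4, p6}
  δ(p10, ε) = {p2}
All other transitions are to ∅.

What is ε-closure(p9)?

{p2, p4, p6, p7, p8, p9}

Start with {p9}.
From p9 via ε: add p4, p6.
From p4 via ε: add p7.
From p7 via ε: add p2.
From p2 via ε: add p8.
No new states can be added; the closed set is {p2, p4, p6, p7, p8, p9}.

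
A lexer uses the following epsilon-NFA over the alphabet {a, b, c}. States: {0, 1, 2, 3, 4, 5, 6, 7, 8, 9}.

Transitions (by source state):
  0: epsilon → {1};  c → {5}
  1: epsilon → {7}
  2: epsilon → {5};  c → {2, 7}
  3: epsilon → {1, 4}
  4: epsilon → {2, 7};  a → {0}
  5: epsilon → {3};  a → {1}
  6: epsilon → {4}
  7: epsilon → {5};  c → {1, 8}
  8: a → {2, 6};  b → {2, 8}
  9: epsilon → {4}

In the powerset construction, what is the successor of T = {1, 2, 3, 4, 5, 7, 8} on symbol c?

2 on c → {2, 7}.
7 on c → {1, 8}.
No c-transition from 1, 3, 4, 5, 8.
Union after reading c: {1, 2, 7, 8}.
Now take the epsilon-closure:
From 2 via epsilon: add 5.
From 5 via epsilon: add 3.
From 3 via epsilon: add 4.
No new states can be added; the closed set is {1, 2, 3, 4, 5, 7, 8}.

{1, 2, 3, 4, 5, 7, 8}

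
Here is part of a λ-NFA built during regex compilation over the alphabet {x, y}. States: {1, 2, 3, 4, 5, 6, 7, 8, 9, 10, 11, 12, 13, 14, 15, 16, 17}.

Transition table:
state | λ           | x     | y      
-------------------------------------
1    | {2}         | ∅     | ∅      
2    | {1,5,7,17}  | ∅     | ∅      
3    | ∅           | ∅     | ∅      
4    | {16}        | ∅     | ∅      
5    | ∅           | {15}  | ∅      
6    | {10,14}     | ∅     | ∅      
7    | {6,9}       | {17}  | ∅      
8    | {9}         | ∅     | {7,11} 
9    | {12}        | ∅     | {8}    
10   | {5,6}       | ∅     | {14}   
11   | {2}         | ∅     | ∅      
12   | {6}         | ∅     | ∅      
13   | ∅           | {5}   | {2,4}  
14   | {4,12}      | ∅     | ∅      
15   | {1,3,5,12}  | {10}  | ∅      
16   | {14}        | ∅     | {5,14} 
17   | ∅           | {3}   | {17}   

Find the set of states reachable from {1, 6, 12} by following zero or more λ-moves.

Start with {1, 6, 12}.
From 1 via λ: add 2.
From 6 via λ: add 10, 14.
From 2 via λ: add 5, 7, 17.
From 14 via λ: add 4.
From 4 via λ: add 16.
From 7 via λ: add 9.
No new states can be added; the closed set is {1, 2, 4, 5, 6, 7, 9, 10, 12, 14, 16, 17}.

{1, 2, 4, 5, 6, 7, 9, 10, 12, 14, 16, 17}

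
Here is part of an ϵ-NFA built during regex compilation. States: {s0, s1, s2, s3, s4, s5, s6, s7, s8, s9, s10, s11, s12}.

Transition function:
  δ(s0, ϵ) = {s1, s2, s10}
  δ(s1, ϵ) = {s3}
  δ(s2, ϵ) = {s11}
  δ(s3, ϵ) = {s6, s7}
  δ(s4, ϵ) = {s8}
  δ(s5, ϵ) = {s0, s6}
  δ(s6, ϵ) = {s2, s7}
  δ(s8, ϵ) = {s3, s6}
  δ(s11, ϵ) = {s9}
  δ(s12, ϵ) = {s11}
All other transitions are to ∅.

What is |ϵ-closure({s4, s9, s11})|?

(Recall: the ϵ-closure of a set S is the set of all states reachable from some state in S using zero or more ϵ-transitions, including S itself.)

8

Start with {s4, s9, s11}.
From s4 via ϵ: add s8.
From s8 via ϵ: add s3, s6.
From s3 via ϵ: add s7.
From s6 via ϵ: add s2.
ϵ-closure = {s2, s3, s4, s6, s7, s8, s9, s11}, which has 8 states.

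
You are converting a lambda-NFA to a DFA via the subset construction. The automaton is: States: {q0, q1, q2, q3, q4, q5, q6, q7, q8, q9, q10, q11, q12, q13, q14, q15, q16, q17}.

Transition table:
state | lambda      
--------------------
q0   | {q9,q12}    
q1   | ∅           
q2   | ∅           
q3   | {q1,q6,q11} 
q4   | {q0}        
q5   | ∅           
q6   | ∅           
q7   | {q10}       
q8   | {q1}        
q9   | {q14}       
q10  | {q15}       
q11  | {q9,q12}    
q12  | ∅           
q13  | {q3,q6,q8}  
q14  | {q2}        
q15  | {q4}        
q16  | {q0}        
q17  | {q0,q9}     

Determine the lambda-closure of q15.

Start with {q15}.
From q15 via lambda: add q4.
From q4 via lambda: add q0.
From q0 via lambda: add q9, q12.
From q9 via lambda: add q14.
From q14 via lambda: add q2.
No new states can be added; the closed set is {q0, q2, q4, q9, q12, q14, q15}.

{q0, q2, q4, q9, q12, q14, q15}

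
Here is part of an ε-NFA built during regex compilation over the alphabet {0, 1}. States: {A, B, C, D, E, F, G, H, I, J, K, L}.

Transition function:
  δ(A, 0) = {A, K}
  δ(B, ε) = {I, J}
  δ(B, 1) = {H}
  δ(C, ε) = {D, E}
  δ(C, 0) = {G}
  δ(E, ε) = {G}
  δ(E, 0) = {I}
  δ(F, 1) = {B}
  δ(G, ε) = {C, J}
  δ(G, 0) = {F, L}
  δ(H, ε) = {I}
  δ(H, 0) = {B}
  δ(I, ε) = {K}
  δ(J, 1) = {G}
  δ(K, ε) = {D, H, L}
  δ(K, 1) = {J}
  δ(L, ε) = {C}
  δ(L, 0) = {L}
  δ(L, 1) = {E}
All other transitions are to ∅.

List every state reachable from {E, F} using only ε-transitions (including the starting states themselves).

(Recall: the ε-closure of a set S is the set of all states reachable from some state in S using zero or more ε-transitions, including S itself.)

{C, D, E, F, G, J}

Start with {E, F}.
From E via ε: add G.
From G via ε: add C, J.
From C via ε: add D.
No new states can be added; the closed set is {C, D, E, F, G, J}.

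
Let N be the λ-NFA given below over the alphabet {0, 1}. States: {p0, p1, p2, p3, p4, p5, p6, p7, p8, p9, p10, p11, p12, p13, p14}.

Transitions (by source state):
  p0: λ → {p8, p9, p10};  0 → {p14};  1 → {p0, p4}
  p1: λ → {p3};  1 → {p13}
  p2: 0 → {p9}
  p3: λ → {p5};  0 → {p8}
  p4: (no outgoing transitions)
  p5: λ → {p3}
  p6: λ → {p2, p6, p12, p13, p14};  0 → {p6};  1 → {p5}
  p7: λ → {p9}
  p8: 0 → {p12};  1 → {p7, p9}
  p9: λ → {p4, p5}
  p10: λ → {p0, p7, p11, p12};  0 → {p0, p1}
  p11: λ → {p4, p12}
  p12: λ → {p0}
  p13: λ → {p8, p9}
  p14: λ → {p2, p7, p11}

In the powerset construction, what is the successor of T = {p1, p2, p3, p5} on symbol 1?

p1 on 1 → {p13}.
No 1-transition from p2, p3, p5.
Union after reading 1: {p13}.
Now take the λ-closure:
From p13 via λ: add p8, p9.
From p9 via λ: add p4, p5.
From p5 via λ: add p3.
No new states can be added; the closed set is {p3, p4, p5, p8, p9, p13}.

{p3, p4, p5, p8, p9, p13}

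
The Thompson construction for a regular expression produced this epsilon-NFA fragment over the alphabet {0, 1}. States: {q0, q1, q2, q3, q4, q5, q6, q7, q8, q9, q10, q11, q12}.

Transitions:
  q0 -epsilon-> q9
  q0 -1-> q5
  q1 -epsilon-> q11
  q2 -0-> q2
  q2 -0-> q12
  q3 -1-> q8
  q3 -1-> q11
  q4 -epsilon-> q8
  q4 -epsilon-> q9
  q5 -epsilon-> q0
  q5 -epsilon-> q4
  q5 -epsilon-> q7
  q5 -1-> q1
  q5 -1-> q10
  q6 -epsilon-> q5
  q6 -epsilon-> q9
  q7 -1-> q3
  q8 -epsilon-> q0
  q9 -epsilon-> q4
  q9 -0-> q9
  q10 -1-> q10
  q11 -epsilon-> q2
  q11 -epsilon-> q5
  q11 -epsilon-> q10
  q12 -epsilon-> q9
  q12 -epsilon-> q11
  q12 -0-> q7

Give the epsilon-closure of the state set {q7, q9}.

Start with {q7, q9}.
From q9 via epsilon: add q4.
From q4 via epsilon: add q8.
From q8 via epsilon: add q0.
No new states can be added; the closed set is {q0, q4, q7, q8, q9}.

{q0, q4, q7, q8, q9}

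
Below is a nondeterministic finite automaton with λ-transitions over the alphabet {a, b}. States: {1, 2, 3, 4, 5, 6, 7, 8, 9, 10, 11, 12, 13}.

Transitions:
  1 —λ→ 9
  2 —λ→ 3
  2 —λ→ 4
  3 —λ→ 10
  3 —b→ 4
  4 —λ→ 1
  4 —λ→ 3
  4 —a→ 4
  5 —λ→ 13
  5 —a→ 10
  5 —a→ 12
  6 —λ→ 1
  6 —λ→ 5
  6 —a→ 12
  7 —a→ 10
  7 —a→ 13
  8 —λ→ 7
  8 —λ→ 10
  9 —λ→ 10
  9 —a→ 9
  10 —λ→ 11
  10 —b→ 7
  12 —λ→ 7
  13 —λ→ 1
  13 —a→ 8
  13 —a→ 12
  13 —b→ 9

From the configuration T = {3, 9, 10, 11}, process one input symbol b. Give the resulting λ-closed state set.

3 on b → {4}.
10 on b → {7}.
No b-transition from 9, 11.
Union after reading b: {4, 7}.
Now take the λ-closure:
From 4 via λ: add 1, 3.
From 1 via λ: add 9.
From 3 via λ: add 10.
From 10 via λ: add 11.
No new states can be added; the closed set is {1, 3, 4, 7, 9, 10, 11}.

{1, 3, 4, 7, 9, 10, 11}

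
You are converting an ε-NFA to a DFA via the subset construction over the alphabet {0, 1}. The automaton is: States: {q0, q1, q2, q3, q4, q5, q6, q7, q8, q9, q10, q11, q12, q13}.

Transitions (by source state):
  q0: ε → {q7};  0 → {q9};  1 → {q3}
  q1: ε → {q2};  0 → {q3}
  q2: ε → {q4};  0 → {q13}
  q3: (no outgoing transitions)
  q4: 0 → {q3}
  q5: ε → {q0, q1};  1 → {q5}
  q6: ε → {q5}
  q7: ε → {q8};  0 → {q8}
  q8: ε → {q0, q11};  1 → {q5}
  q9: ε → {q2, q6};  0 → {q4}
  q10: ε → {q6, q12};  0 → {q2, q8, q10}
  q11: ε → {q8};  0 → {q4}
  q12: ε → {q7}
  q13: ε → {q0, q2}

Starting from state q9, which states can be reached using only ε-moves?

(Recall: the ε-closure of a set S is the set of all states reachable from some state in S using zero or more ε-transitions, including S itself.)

{q0, q1, q2, q4, q5, q6, q7, q8, q9, q11}

Start with {q9}.
From q9 via ε: add q2, q6.
From q2 via ε: add q4.
From q6 via ε: add q5.
From q5 via ε: add q0, q1.
From q0 via ε: add q7.
From q7 via ε: add q8.
From q8 via ε: add q11.
No new states can be added; the closed set is {q0, q1, q2, q4, q5, q6, q7, q8, q9, q11}.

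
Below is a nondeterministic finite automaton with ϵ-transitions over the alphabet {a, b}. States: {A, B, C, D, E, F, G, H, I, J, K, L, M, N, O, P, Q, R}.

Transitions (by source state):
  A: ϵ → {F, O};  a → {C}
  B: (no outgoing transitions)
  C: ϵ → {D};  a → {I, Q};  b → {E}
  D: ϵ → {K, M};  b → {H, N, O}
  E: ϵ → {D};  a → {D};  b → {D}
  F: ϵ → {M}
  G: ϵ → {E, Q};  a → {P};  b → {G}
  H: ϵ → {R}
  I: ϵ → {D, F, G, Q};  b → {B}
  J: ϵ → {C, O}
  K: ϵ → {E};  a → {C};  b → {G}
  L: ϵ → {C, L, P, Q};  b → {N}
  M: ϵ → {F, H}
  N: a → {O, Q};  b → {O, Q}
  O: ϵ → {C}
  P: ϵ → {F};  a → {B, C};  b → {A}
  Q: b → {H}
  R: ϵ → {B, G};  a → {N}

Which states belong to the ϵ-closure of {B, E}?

{B, D, E, F, G, H, K, M, Q, R}

Start with {B, E}.
From E via ϵ: add D.
From D via ϵ: add K, M.
From M via ϵ: add F, H.
From H via ϵ: add R.
From R via ϵ: add G.
From G via ϵ: add Q.
No new states can be added; the closed set is {B, D, E, F, G, H, K, M, Q, R}.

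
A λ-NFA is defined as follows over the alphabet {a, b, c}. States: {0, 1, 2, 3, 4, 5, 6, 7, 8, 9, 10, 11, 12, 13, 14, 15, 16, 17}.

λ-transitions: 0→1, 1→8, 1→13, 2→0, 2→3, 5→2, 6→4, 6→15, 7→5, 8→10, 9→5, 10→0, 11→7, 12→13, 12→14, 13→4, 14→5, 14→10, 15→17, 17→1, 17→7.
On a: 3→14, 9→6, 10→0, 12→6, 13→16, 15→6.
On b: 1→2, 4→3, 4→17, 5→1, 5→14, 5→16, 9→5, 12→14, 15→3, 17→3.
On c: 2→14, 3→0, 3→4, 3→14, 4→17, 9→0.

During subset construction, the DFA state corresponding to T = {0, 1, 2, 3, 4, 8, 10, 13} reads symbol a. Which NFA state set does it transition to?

{0, 1, 2, 3, 4, 5, 8, 10, 13, 14, 16}

3 on a → {14}.
10 on a → {0}.
13 on a → {16}.
No a-transition from 0, 1, 2, 4, 8.
Union after reading a: {0, 14, 16}.
Now take the λ-closure:
From 0 via λ: add 1.
From 14 via λ: add 5, 10.
From 1 via λ: add 8, 13.
From 5 via λ: add 2.
From 2 via λ: add 3.
From 13 via λ: add 4.
No new states can be added; the closed set is {0, 1, 2, 3, 4, 5, 8, 10, 13, 14, 16}.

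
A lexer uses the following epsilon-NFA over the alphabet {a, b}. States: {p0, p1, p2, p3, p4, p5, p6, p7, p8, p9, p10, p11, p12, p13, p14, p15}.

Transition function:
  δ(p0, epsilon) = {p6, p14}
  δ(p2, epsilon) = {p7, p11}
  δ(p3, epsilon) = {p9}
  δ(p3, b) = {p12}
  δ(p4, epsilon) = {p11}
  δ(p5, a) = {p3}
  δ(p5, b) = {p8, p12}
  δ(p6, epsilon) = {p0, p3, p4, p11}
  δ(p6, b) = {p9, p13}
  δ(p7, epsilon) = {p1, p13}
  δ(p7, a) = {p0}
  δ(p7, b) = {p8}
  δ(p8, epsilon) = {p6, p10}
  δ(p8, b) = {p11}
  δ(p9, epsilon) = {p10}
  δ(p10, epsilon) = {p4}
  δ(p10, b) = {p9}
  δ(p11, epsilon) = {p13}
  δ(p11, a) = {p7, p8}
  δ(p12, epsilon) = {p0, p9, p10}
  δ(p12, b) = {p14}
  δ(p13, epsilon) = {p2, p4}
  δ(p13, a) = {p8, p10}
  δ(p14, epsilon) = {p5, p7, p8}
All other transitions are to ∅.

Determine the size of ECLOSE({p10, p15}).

8

Start with {p10, p15}.
From p10 via epsilon: add p4.
From p4 via epsilon: add p11.
From p11 via epsilon: add p13.
From p13 via epsilon: add p2.
From p2 via epsilon: add p7.
From p7 via epsilon: add p1.
epsilon-closure = {p1, p2, p4, p7, p10, p11, p13, p15}, which has 8 states.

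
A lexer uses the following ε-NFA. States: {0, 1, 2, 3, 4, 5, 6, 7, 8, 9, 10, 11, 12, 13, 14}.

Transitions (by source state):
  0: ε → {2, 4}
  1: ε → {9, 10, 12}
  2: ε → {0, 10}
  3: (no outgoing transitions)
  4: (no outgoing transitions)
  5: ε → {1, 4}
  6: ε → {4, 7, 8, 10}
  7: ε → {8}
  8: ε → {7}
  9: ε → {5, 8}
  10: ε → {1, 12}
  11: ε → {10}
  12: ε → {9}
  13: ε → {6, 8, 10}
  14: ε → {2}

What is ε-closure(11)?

Start with {11}.
From 11 via ε: add 10.
From 10 via ε: add 1, 12.
From 1 via ε: add 9.
From 9 via ε: add 5, 8.
From 5 via ε: add 4.
From 8 via ε: add 7.
No new states can be added; the closed set is {1, 4, 5, 7, 8, 9, 10, 11, 12}.

{1, 4, 5, 7, 8, 9, 10, 11, 12}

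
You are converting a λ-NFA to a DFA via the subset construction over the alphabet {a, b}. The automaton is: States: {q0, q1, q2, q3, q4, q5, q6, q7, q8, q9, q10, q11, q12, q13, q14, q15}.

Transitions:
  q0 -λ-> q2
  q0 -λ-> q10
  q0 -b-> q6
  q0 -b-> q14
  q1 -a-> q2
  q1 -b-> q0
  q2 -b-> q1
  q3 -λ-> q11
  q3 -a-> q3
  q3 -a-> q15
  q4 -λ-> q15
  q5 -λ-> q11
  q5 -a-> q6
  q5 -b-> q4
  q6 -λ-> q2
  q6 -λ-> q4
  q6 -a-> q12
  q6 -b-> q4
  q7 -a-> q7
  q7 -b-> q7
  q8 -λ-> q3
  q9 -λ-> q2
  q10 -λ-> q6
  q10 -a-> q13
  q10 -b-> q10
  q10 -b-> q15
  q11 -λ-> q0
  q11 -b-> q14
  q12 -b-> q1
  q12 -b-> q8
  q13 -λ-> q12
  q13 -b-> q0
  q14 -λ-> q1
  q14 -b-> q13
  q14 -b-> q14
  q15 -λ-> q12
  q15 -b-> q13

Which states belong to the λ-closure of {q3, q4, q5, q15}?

Start with {q3, q4, q5, q15}.
From q3 via λ: add q11.
From q15 via λ: add q12.
From q11 via λ: add q0.
From q0 via λ: add q2, q10.
From q10 via λ: add q6.
No new states can be added; the closed set is {q0, q2, q3, q4, q5, q6, q10, q11, q12, q15}.

{q0, q2, q3, q4, q5, q6, q10, q11, q12, q15}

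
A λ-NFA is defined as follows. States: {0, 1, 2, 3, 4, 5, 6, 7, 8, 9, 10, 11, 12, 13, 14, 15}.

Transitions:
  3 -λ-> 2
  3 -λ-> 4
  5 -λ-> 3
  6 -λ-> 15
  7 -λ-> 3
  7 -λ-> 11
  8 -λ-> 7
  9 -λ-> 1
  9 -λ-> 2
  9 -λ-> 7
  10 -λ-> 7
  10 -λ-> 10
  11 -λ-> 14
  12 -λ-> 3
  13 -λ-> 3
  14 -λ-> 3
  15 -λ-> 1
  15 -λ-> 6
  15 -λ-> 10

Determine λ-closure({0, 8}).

Start with {0, 8}.
From 8 via λ: add 7.
From 7 via λ: add 3, 11.
From 3 via λ: add 2, 4.
From 11 via λ: add 14.
No new states can be added; the closed set is {0, 2, 3, 4, 7, 8, 11, 14}.

{0, 2, 3, 4, 7, 8, 11, 14}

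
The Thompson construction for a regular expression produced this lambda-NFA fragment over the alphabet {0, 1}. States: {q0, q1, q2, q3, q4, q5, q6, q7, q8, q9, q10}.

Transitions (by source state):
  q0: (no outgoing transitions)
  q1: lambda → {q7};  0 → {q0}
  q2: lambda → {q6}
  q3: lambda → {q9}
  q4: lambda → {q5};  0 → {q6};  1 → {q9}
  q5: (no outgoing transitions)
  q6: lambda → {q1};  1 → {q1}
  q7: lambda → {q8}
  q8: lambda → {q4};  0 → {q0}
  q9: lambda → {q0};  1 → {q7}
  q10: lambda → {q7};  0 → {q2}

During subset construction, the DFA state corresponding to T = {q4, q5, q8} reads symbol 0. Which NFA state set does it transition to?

{q0, q1, q4, q5, q6, q7, q8}

q4 on 0 → {q6}.
q8 on 0 → {q0}.
No 0-transition from q5.
Union after reading 0: {q0, q6}.
Now take the lambda-closure:
From q6 via lambda: add q1.
From q1 via lambda: add q7.
From q7 via lambda: add q8.
From q8 via lambda: add q4.
From q4 via lambda: add q5.
No new states can be added; the closed set is {q0, q1, q4, q5, q6, q7, q8}.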